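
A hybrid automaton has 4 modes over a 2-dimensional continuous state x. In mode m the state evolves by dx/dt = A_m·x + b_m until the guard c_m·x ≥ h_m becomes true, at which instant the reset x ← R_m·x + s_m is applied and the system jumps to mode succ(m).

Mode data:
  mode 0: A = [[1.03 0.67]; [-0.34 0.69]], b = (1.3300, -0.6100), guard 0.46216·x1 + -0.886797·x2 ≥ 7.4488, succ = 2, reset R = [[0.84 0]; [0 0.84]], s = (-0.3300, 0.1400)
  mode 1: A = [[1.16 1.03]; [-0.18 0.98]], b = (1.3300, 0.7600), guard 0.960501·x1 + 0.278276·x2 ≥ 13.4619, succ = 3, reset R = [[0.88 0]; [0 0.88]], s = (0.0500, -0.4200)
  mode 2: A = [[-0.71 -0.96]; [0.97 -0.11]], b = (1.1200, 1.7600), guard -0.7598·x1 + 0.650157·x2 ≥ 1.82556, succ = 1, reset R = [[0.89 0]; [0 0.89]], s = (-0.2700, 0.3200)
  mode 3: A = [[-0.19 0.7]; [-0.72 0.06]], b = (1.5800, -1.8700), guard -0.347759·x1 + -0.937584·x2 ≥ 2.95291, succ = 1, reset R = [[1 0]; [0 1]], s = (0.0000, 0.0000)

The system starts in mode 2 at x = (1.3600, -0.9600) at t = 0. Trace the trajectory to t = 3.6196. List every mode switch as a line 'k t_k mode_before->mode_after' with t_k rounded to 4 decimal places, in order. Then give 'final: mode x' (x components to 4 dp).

Mode 2: guard c·x = 1.8256 hit at Δt = 1.4587 (t = 1.4587), x⁻ = (0.1418, 2.9735) → reset → x⁺ = (-0.1438, 2.9665), jump to mode 1
Mode 1: guard c·x = 13.4619 hit at Δt = 1.0074 (t = 2.4661), x⁻ = (11.6247, 8.2521) → reset → x⁺ = (10.2797, 6.8418), jump to mode 3
Mode 3: flow for 1.1535 to horizon, guard not reached → x = (10.6315, -4.5634)

1 1.4587 2->1
2 2.4661 1->3
final: 3 10.6315 -4.5634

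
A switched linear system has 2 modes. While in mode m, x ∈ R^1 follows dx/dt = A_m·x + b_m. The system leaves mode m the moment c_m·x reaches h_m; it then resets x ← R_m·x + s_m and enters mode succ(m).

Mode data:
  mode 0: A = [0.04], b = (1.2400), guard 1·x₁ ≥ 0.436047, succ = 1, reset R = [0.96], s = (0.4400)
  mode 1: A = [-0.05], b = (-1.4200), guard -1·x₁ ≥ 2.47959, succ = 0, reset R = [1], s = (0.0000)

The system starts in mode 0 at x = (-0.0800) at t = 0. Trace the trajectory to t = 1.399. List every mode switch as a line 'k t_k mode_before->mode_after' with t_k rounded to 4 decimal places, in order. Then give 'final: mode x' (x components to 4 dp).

1 0.4138 0->1
final: 1 -0.5478

Mode 0: guard c·x = 0.4360 hit at Δt = 0.4138 (t = 0.4138), x⁻ = (0.4360) → reset → x⁺ = (0.8586), jump to mode 1
Mode 1: flow for 0.9852 to horizon, guard not reached → x = (-0.5478)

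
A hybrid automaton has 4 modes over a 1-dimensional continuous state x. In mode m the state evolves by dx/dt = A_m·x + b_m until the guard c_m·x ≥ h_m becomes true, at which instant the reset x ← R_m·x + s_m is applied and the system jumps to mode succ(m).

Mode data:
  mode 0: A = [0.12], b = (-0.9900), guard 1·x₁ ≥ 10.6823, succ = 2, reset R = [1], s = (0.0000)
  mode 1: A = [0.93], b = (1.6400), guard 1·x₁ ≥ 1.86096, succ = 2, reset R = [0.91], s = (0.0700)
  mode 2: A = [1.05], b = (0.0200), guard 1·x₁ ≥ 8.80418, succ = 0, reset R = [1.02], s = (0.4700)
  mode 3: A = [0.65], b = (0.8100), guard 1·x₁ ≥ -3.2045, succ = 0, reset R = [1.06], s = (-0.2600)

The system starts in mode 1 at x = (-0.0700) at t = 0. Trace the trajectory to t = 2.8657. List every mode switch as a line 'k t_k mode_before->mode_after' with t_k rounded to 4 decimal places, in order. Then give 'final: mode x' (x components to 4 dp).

1 0.8182 1->2
2 2.3414 2->0
final: 0 9.5282

Mode 1: guard c·x = 1.8610 hit at Δt = 0.8182 (t = 0.8182), x⁻ = (1.8610) → reset → x⁺ = (1.7635), jump to mode 2
Mode 2: guard c·x = 8.8042 hit at Δt = 1.5232 (t = 2.3414), x⁻ = (8.8042) → reset → x⁺ = (9.4503), jump to mode 0
Mode 0: flow for 0.5243 to horizon, guard not reached → x = (9.5282)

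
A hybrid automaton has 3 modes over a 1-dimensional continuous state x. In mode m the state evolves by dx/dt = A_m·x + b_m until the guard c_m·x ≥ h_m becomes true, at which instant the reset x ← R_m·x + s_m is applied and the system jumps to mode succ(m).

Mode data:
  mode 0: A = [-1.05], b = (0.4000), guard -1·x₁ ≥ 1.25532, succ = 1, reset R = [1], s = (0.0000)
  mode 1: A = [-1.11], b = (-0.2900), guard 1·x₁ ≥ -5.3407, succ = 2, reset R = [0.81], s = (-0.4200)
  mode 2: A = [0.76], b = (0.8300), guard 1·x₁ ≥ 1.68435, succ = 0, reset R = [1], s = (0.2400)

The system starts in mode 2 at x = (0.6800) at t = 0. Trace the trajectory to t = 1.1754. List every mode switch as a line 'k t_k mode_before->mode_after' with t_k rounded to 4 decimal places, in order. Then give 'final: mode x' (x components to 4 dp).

1 0.5908 2->0
final: 0 1.2164

Mode 2: guard c·x = 1.6844 hit at Δt = 0.5908 (t = 0.5908), x⁻ = (1.6843) → reset → x⁺ = (1.9243), jump to mode 0
Mode 0: flow for 0.5846 to horizon, guard not reached → x = (1.2164)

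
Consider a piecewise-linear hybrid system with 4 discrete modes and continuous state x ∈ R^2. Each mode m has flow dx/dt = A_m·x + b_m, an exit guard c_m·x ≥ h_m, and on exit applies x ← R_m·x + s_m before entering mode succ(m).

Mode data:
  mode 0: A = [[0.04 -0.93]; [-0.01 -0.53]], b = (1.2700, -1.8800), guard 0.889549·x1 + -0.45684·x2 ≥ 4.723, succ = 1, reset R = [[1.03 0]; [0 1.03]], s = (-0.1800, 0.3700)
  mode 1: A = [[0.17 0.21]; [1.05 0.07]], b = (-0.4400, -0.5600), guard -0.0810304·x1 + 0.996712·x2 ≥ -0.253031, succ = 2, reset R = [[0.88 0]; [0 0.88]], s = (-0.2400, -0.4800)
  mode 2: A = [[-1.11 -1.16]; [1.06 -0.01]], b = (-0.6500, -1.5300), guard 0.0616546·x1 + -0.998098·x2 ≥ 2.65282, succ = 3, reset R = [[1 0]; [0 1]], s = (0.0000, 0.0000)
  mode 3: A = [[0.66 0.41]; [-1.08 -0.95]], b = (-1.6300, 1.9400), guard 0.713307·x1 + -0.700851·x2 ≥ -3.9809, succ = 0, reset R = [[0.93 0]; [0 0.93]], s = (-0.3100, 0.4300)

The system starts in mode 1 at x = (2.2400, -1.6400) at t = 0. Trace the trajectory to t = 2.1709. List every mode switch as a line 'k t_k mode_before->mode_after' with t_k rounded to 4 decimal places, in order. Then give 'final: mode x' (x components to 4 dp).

Mode 1: guard c·x = -0.2530 hit at Δt = 0.9844 (t = 0.9844), x⁻ = (1.9798, -0.0929) → reset → x⁺ = (1.5022, -0.5618), jump to mode 2
Mode 2: flow for 1.1865 to horizon, guard not reached → x = (0.6529, -1.2290)

1 0.9844 1->2
final: 2 0.6529 -1.2290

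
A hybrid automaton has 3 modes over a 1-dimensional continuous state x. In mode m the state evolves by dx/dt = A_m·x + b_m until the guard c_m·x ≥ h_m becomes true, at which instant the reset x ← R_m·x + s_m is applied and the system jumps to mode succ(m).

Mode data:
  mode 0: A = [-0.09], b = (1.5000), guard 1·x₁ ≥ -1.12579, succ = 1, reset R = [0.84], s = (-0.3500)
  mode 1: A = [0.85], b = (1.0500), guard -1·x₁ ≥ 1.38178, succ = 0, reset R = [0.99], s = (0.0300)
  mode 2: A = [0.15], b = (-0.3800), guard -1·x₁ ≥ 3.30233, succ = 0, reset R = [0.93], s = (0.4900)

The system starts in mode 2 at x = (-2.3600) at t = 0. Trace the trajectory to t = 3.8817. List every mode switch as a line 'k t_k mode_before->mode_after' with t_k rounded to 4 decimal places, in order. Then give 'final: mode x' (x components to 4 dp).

Mode 2: guard c·x = 3.3023 hit at Δt = 1.1741 (t = 1.1741), x⁻ = (-3.3023) → reset → x⁺ = (-2.5812), jump to mode 0
Mode 0: guard c·x = -1.1258 hit at Δt = 0.8736 (t = 2.0477), x⁻ = (-1.1258) → reset → x⁺ = (-1.2957), jump to mode 1
Mode 1: guard c·x = 1.3818 hit at Δt = 1.0429 (t = 3.0906), x⁻ = (-1.3818) → reset → x⁺ = (-1.3380), jump to mode 0
Mode 0: guard c·x = -1.1258 hit at Δt = 0.1317 (t = 3.2223), x⁻ = (-1.1258) → reset → x⁺ = (-1.2957), jump to mode 1
Mode 1: flow for 0.6594 to horizon, guard not reached → x = (-1.3410)

1 1.1741 2->0
2 2.0477 0->1
3 3.0906 1->0
4 3.2223 0->1
final: 1 -1.3410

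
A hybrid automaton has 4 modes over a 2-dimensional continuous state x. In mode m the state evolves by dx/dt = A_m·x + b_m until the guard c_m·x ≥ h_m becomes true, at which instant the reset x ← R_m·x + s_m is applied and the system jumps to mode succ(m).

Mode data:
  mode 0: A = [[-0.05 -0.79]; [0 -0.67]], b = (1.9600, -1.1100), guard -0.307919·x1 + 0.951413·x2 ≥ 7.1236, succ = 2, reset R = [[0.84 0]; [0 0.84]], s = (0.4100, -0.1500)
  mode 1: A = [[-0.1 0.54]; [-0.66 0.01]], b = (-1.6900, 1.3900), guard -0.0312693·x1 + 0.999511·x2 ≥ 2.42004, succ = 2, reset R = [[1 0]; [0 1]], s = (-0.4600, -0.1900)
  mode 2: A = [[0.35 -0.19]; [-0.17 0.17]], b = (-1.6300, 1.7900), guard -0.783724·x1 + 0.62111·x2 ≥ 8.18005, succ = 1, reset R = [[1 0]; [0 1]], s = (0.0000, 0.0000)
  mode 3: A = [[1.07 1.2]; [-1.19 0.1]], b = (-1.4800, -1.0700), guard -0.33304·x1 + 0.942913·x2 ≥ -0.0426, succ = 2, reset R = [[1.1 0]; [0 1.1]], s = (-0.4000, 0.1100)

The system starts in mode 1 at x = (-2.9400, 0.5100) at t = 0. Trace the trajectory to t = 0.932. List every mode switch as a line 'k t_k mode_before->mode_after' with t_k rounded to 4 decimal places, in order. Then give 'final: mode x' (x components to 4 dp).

Mode 1: guard c·x = 2.4200 hit at Δt = 0.5200 (t = 0.5200), x⁻ = (-3.2609, 2.3192) → reset → x⁺ = (-3.7209, 2.1292), jump to mode 2
Mode 2: flow for 0.4120 to horizon, guard not reached → x = (-5.2494, 3.3704)

1 0.5200 1->2
final: 2 -5.2494 3.3704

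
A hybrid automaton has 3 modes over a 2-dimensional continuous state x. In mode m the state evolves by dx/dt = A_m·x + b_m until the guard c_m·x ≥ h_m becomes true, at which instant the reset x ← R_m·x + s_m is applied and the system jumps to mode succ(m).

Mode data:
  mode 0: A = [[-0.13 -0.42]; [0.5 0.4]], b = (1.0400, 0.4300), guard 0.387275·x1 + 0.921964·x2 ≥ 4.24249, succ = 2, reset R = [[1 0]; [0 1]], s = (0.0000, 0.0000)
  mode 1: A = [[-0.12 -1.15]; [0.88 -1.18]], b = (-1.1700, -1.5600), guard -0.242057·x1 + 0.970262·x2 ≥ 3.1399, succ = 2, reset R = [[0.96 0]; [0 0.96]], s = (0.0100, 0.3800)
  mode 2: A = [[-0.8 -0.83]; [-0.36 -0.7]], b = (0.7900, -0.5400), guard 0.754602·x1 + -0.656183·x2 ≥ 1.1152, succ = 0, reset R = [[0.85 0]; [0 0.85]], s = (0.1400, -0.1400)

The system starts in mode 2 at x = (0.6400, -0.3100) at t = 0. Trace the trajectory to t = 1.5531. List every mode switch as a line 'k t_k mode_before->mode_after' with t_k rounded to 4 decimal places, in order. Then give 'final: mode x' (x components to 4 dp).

Mode 2: guard c·x = 1.1152 hit at Δt = 0.5836 (t = 0.5836), x⁻ = (0.9527, -0.6040) → reset → x⁺ = (0.9498, -0.6534), jump to mode 0
Mode 0: flow for 0.9695 to horizon, guard not reached → x = (1.8584, 0.3868)

1 0.5836 2->0
final: 0 1.8584 0.3868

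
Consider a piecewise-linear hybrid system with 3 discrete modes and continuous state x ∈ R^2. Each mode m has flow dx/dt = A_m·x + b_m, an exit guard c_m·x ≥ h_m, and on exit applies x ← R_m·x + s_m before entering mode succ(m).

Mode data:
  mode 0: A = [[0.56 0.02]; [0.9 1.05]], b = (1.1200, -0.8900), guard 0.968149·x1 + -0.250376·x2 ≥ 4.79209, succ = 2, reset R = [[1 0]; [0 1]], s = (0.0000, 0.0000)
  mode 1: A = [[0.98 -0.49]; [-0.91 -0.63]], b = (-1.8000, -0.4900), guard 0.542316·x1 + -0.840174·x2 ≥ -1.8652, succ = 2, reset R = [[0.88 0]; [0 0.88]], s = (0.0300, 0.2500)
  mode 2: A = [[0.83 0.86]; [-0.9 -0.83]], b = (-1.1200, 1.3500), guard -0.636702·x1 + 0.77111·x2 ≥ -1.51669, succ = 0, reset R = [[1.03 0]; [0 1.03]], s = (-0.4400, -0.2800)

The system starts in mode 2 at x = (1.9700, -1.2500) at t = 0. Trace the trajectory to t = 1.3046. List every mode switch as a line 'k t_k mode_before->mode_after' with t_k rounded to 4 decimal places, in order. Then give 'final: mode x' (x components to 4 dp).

1 0.8751 2->0
final: 0 1.9502 -1.3621

Mode 2: guard c·x = -1.5167 hit at Δt = 0.8751 (t = 0.8751), x⁻ = (1.5096, -0.7204) → reset → x⁺ = (1.1149, -1.0220), jump to mode 0
Mode 0: flow for 0.4295 to horizon, guard not reached → x = (1.9502, -1.3621)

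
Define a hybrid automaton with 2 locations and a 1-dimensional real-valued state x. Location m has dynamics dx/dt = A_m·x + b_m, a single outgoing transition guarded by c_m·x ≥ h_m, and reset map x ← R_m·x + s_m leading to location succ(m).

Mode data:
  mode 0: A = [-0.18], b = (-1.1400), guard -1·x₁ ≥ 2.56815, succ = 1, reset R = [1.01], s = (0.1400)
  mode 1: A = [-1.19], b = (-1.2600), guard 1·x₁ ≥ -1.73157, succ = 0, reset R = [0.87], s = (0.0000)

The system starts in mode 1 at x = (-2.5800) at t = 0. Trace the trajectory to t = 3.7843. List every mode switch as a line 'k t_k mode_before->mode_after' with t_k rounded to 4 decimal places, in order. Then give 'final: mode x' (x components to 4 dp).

1 0.6856 1->0
2 2.0656 0->1
3 2.6785 1->0
final: 0 -2.3777

Mode 1: guard c·x = -1.7316 hit at Δt = 0.6856 (t = 0.6856), x⁻ = (-1.7316) → reset → x⁺ = (-1.5065), jump to mode 0
Mode 0: guard c·x = 2.5682 hit at Δt = 1.3800 (t = 2.0656), x⁻ = (-2.5681) → reset → x⁺ = (-2.4538), jump to mode 1
Mode 1: guard c·x = -1.7316 hit at Δt = 0.6128 (t = 2.6785), x⁻ = (-1.7316) → reset → x⁺ = (-1.5065), jump to mode 0
Mode 0: flow for 1.1058 to horizon, guard not reached → x = (-2.3777)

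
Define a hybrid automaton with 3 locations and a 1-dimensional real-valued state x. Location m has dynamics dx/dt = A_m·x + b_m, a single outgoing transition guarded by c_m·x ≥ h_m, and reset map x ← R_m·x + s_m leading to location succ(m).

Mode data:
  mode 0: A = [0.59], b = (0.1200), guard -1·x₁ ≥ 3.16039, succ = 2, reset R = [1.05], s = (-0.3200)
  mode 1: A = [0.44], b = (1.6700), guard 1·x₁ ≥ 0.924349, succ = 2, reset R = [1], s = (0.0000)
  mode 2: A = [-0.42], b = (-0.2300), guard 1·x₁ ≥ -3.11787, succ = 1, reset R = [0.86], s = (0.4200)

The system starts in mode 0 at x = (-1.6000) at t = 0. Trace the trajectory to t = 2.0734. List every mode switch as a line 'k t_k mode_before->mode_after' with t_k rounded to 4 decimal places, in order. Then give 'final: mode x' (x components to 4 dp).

1 1.2714 0->2
2 1.7105 2->1
final: 1 -1.9958

Mode 0: guard c·x = 3.1604 hit at Δt = 1.2714 (t = 1.2714), x⁻ = (-3.1604) → reset → x⁺ = (-3.6384), jump to mode 2
Mode 2: guard c·x = -3.1179 hit at Δt = 0.4391 (t = 1.7105), x⁻ = (-3.1179) → reset → x⁺ = (-2.2614), jump to mode 1
Mode 1: flow for 0.3629 to horizon, guard not reached → x = (-1.9958)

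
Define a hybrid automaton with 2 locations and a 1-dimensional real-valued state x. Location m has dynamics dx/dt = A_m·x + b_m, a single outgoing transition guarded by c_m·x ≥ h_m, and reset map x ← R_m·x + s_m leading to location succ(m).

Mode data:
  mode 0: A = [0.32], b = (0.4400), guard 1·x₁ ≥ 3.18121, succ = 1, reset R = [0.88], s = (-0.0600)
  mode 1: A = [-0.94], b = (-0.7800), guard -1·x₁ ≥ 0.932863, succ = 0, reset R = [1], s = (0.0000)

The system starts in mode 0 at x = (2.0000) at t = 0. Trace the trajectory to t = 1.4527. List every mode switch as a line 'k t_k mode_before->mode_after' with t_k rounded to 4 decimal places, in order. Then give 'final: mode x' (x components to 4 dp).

Mode 0: guard c·x = 3.1812 hit at Δt = 0.9378 (t = 0.9378), x⁻ = (3.1812) → reset → x⁺ = (2.7395), jump to mode 1
Mode 1: flow for 0.5149 to horizon, guard not reached → x = (1.3700)

1 0.9378 0->1
final: 1 1.3700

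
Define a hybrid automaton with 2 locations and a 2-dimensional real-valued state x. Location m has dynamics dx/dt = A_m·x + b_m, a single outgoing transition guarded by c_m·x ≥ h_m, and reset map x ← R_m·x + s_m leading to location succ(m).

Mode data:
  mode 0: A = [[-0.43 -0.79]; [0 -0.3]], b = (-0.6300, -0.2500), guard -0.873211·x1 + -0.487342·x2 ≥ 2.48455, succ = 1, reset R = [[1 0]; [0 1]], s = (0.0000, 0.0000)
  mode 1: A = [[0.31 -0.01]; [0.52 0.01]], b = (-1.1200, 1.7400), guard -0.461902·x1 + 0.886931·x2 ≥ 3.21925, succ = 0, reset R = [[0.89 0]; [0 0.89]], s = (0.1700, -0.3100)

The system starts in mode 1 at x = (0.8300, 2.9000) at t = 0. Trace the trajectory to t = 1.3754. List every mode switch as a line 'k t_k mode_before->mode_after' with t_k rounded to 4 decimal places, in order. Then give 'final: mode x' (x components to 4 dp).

1 0.4474 1->0
final: 0 -1.6848 2.1485

Mode 1: guard c·x = 3.2193 hit at Δt = 0.4474 (t = 0.4474), x⁻ = (0.3998, 3.8379) → reset → x⁺ = (0.5258, 3.1057), jump to mode 0
Mode 0: flow for 0.9280 to horizon, guard not reached → x = (-1.6848, 2.1485)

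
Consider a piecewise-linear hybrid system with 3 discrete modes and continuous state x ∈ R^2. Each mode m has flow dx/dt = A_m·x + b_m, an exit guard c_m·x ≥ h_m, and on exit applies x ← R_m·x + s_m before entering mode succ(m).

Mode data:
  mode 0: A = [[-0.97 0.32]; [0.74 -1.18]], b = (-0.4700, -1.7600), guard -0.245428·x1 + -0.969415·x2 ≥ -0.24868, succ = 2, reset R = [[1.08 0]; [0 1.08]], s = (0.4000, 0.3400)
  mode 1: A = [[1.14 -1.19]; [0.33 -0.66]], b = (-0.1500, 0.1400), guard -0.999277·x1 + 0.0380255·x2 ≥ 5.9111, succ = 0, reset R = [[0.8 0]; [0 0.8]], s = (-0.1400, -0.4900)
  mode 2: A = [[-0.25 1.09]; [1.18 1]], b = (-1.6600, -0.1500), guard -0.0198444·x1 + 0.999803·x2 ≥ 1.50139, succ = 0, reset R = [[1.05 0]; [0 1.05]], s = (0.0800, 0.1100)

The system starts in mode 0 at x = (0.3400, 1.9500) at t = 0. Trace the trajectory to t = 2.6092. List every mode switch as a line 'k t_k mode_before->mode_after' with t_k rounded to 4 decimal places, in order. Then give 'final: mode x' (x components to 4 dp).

1 0.6232 0->2
2 1.4565 2->0
3 1.9674 0->2
final: 2 -0.0707 1.1952

Mode 0: guard c·x = -0.2487 hit at Δt = 0.6232 (t = 0.6232), x⁻ = (0.1022, 0.2306) → reset → x⁺ = (0.5104, 0.5891), jump to mode 2
Mode 2: guard c·x = 1.5014 hit at Δt = 0.8333 (t = 1.4565), x⁻ = (0.0179, 1.5020) → reset → x⁺ = (0.0988, 1.6871), jump to mode 0
Mode 0: guard c·x = -0.2487 hit at Δt = 0.5109 (t = 1.9674), x⁻ = (-0.0197, 0.2615) → reset → x⁺ = (0.3787, 0.6224), jump to mode 2
Mode 2: flow for 0.6418 to horizon, guard not reached → x = (-0.0707, 1.1952)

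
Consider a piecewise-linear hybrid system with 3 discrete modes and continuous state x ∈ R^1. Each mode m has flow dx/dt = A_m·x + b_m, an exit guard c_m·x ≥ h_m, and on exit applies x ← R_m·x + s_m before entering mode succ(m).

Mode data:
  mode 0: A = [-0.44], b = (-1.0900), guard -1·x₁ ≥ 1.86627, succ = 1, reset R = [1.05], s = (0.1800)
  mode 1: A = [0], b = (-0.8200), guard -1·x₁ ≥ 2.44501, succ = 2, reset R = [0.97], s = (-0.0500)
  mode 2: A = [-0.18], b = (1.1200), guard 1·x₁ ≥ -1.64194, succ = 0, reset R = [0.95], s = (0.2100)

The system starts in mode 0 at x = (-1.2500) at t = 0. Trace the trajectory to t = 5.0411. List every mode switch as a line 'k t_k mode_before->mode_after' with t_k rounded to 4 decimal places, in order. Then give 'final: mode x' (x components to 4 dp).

Mode 0: guard c·x = 1.8663 hit at Δt = 1.5851 (t = 1.5851), x⁻ = (-1.8663) → reset → x⁺ = (-1.7796), jump to mode 1
Mode 1: guard c·x = 2.4450 hit at Δt = 0.8115 (t = 2.3966), x⁻ = (-2.4450) → reset → x⁺ = (-2.4217), jump to mode 2
Mode 2: guard c·x = -1.6419 hit at Δt = 0.5252 (t = 2.9218), x⁻ = (-1.6419) → reset → x⁺ = (-1.3498), jump to mode 0
Mode 0: guard c·x = 1.8663 hit at Δt = 1.3923 (t = 4.3141), x⁻ = (-1.8663) → reset → x⁺ = (-1.7796), jump to mode 1
Mode 1: flow for 0.7270 to horizon, guard not reached → x = (-2.3758)

1 1.5851 0->1
2 2.3966 1->2
3 2.9218 2->0
4 4.3141 0->1
final: 1 -2.3758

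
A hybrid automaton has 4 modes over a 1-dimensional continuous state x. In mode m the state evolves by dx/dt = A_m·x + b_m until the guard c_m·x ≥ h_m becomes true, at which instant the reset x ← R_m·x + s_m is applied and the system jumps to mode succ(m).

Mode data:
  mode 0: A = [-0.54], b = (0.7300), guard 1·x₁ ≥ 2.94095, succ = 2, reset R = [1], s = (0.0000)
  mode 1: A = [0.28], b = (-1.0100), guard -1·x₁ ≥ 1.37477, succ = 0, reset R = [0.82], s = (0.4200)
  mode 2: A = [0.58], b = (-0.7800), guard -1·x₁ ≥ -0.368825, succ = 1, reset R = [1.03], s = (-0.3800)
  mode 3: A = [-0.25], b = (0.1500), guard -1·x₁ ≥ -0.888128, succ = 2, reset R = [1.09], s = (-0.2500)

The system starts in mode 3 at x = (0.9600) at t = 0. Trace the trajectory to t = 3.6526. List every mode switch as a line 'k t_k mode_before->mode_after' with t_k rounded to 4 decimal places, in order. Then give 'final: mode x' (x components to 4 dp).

Mode 3: guard c·x = -0.8881 hit at Δt = 0.8908 (t = 0.8908), x⁻ = (0.8881) → reset → x⁺ = (0.7181), jump to mode 2
Mode 2: guard c·x = -0.3688 hit at Δt = 0.7636 (t = 1.6544), x⁻ = (0.3688) → reset → x⁺ = (-0.0001), jump to mode 1
Mode 1: guard c·x = 1.3748 hit at Δt = 1.1531 (t = 2.8075), x⁻ = (-1.3748) → reset → x⁺ = (-0.7073), jump to mode 0
Mode 0: flow for 0.8451 to horizon, guard not reached → x = (0.0472)

1 0.8908 3->2
2 1.6544 2->1
3 2.8075 1->0
final: 0 0.0472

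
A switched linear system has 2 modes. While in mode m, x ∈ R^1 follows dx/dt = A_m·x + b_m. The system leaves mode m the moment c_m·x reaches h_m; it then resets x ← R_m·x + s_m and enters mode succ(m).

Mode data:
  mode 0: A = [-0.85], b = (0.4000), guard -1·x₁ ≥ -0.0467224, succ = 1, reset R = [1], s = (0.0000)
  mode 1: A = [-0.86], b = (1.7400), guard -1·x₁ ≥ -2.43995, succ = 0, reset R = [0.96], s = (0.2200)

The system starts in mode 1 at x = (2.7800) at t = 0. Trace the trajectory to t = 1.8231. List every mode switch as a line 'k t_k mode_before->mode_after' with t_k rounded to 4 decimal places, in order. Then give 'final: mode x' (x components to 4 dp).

1 0.6938 1->0
final: 0 1.2716

Mode 1: guard c·x = -2.4400 hit at Δt = 0.6938 (t = 0.6938), x⁻ = (2.4400) → reset → x⁺ = (2.5624), jump to mode 0
Mode 0: flow for 1.1293 to horizon, guard not reached → x = (1.2716)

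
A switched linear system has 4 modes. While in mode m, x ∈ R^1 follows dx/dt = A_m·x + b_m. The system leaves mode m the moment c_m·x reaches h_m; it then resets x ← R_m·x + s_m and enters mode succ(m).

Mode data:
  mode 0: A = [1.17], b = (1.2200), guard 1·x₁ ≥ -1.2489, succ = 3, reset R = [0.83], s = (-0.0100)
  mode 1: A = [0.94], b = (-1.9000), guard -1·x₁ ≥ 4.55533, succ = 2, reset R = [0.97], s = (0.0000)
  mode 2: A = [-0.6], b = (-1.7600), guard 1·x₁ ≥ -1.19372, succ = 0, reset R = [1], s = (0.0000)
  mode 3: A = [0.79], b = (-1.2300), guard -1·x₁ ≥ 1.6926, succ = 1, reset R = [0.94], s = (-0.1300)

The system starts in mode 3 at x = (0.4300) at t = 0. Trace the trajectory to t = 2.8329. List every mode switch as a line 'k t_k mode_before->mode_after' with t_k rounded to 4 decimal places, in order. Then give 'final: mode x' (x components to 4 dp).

Mode 3: guard c·x = 1.6926 hit at Δt = 1.3405 (t = 1.3405), x⁻ = (-1.6926) → reset → x⁺ = (-1.7210), jump to mode 1
Mode 1: guard c·x = 4.5553 hit at Δt = 0.5998 (t = 1.9403), x⁻ = (-4.5553) → reset → x⁺ = (-4.4187), jump to mode 2
Mode 2: flow for 0.8926 to horizon, guard not reached → x = (-3.8028)

1 1.3405 3->1
2 1.9403 1->2
final: 2 -3.8028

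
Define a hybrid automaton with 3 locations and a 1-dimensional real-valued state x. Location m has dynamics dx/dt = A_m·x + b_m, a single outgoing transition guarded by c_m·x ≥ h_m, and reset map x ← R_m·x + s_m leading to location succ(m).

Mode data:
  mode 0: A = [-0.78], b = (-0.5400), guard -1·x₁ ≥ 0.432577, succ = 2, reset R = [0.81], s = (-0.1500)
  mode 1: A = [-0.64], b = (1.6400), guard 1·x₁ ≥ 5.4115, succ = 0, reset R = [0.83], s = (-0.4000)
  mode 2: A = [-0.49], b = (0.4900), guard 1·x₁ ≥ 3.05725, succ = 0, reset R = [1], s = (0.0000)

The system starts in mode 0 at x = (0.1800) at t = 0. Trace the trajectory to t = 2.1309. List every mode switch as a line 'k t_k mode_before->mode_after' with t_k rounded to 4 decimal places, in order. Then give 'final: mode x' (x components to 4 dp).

1 1.5532 0->2
final: 2 -0.1305

Mode 0: guard c·x = 0.4326 hit at Δt = 1.5532 (t = 1.5532), x⁻ = (-0.4326) → reset → x⁺ = (-0.5004), jump to mode 2
Mode 2: flow for 0.5777 to horizon, guard not reached → x = (-0.1305)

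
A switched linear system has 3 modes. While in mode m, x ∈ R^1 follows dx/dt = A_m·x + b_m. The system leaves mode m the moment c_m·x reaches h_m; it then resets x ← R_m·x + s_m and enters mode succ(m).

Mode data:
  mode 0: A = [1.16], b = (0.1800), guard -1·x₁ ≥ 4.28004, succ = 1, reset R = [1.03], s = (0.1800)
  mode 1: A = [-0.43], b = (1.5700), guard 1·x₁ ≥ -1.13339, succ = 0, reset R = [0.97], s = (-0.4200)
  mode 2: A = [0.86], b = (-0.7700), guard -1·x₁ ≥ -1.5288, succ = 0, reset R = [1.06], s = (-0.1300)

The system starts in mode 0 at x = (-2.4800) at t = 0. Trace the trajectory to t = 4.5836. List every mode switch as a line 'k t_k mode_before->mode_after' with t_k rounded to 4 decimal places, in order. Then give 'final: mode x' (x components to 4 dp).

1 0.4943 0->1
2 1.6545 1->0
3 2.6083 0->1
4 3.7685 1->0
final: 0 -3.6667

Mode 0: guard c·x = 4.2800 hit at Δt = 0.4943 (t = 0.4943), x⁻ = (-4.2800) → reset → x⁺ = (-4.2284), jump to mode 1
Mode 1: guard c·x = -1.1334 hit at Δt = 1.1602 (t = 1.6545), x⁻ = (-1.1334) → reset → x⁺ = (-1.5194), jump to mode 0
Mode 0: guard c·x = 4.2800 hit at Δt = 0.9538 (t = 2.6083), x⁻ = (-4.2800) → reset → x⁺ = (-4.2284), jump to mode 1
Mode 1: guard c·x = -1.1334 hit at Δt = 1.1602 (t = 3.7685), x⁻ = (-1.1334) → reset → x⁺ = (-1.5194), jump to mode 0
Mode 0: flow for 0.8151 to horizon, guard not reached → x = (-3.6667)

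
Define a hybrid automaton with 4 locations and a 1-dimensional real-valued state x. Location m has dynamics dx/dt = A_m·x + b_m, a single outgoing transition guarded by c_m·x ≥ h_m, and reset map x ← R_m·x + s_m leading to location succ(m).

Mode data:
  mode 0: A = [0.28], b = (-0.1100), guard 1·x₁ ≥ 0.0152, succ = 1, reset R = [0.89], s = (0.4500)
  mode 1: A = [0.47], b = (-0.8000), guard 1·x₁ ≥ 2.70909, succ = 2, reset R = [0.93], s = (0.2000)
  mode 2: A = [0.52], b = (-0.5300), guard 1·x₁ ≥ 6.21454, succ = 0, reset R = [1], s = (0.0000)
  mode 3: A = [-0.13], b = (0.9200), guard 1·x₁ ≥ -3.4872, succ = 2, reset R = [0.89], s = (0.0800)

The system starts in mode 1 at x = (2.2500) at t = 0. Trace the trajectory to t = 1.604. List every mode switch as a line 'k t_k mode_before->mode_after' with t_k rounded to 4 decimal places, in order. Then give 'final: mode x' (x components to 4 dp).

Mode 1: guard c·x = 2.7091 hit at Δt = 1.2950 (t = 1.2950), x⁻ = (2.7091) → reset → x⁺ = (2.7195), jump to mode 2
Mode 2: flow for 0.3090 to horizon, guard not reached → x = (3.0158)

1 1.2950 1->2
final: 2 3.0158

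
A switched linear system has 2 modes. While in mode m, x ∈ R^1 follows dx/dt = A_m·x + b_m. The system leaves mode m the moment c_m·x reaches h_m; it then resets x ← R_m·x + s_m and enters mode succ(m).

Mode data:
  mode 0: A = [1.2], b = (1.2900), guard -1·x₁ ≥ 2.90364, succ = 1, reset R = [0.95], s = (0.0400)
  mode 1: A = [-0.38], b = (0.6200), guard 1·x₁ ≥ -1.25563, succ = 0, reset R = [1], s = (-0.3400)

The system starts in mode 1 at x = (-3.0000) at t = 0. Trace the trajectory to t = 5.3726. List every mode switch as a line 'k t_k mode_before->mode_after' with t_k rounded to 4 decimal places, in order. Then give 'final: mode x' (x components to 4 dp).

1 1.2437 1->0
2 2.2906 0->1
3 3.3693 1->0
4 4.4162 0->1
final: 1 -1.3929

Mode 1: guard c·x = -1.2556 hit at Δt = 1.2437 (t = 1.2437), x⁻ = (-1.2556) → reset → x⁺ = (-1.5956), jump to mode 0
Mode 0: guard c·x = 2.9036 hit at Δt = 1.0469 (t = 2.2906), x⁻ = (-2.9036) → reset → x⁺ = (-2.7185), jump to mode 1
Mode 1: guard c·x = -1.2556 hit at Δt = 1.0787 (t = 3.3693), x⁻ = (-1.2556) → reset → x⁺ = (-1.5956), jump to mode 0
Mode 0: guard c·x = 2.9036 hit at Δt = 1.0469 (t = 4.4162), x⁻ = (-2.9036) → reset → x⁺ = (-2.7185), jump to mode 1
Mode 1: flow for 0.9564 to horizon, guard not reached → x = (-1.3929)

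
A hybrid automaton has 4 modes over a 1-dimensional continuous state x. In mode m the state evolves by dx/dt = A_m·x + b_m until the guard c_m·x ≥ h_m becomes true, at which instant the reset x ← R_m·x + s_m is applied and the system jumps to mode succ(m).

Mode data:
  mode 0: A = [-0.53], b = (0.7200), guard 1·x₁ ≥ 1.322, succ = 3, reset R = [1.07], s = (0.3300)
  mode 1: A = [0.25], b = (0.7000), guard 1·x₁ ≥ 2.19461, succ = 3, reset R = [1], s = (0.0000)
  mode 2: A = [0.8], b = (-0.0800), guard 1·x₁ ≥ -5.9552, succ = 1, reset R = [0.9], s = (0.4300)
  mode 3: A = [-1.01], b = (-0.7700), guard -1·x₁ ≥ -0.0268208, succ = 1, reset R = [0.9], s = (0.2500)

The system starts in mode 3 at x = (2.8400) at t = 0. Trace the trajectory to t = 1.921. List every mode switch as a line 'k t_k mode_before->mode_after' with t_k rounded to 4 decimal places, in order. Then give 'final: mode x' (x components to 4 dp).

Mode 3: guard c·x = -0.0268 hit at Δt = 1.5033 (t = 1.5033), x⁻ = (0.0268) → reset → x⁺ = (0.2741), jump to mode 1
Mode 1: flow for 0.4177 to horizon, guard not reached → x = (0.6125)

1 1.5033 3->1
final: 1 0.6125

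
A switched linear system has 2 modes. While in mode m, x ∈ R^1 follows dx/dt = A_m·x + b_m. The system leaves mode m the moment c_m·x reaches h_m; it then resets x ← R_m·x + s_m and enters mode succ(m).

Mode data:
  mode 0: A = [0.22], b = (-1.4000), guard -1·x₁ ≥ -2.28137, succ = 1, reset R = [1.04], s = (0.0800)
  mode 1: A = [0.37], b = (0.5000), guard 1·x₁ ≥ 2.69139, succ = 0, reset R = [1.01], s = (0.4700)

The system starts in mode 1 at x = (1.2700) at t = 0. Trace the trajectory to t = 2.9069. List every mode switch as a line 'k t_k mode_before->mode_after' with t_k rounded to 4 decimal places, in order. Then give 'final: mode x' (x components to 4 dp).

Mode 1: guard c·x = 2.6914 hit at Δt = 1.1709 (t = 1.1709), x⁻ = (2.6914) → reset → x⁺ = (3.1883), jump to mode 0
Mode 0: guard c·x = -2.2814 hit at Δt = 1.1420 (t = 2.3129), x⁻ = (2.2814) → reset → x⁺ = (2.4526), jump to mode 1
Mode 1: guard c·x = 2.6914 hit at Δt = 0.1645 (t = 2.4774), x⁻ = (2.6914) → reset → x⁺ = (3.1883), jump to mode 0
Mode 0: flow for 0.4295 to horizon, guard not reached → x = (2.8737)

1 1.1709 1->0
2 2.3129 0->1
3 2.4774 1->0
final: 0 2.8737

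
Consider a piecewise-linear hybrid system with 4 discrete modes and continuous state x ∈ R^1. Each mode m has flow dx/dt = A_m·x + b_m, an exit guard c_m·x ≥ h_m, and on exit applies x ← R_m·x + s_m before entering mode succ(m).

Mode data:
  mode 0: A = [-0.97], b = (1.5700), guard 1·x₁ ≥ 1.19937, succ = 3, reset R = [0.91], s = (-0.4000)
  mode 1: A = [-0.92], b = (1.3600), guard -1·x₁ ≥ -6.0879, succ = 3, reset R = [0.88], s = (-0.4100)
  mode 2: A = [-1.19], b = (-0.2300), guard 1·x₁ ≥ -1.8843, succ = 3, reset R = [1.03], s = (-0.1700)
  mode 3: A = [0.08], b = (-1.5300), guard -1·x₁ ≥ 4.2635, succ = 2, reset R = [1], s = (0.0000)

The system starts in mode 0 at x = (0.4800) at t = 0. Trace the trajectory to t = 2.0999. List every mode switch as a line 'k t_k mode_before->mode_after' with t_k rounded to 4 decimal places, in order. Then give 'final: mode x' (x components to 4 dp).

Mode 0: guard c·x = 1.1994 hit at Δt = 1.0301 (t = 1.0301), x⁻ = (1.1994) → reset → x⁺ = (0.6914), jump to mode 3
Mode 3: flow for 1.0698 to horizon, guard not reached → x = (-0.9557)

1 1.0301 0->3
final: 3 -0.9557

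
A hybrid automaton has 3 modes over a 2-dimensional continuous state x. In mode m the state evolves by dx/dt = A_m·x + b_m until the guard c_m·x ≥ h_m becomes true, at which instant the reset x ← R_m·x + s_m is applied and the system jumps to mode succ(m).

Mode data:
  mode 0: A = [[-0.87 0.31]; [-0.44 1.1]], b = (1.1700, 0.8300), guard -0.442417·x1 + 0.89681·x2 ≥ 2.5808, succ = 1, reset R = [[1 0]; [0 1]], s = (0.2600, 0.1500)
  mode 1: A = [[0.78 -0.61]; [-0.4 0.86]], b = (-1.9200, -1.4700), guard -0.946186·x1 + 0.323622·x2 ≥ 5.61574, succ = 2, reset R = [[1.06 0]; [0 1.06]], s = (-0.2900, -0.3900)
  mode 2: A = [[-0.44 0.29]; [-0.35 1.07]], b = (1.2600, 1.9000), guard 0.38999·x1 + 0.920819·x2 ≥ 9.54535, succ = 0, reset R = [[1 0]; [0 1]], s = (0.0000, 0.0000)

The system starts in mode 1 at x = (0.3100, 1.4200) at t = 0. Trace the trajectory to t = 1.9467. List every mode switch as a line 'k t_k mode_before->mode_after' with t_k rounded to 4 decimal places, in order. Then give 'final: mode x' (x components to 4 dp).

1 1.2544 1->2
final: 2 -2.7073 7.6313

Mode 1: guard c·x = 5.6157 hit at Δt = 1.2544 (t = 1.2544), x⁻ = (-5.1808, 2.2054) → reset → x⁺ = (-5.7817, 1.9477), jump to mode 2
Mode 2: flow for 0.6923 to horizon, guard not reached → x = (-2.7073, 7.6313)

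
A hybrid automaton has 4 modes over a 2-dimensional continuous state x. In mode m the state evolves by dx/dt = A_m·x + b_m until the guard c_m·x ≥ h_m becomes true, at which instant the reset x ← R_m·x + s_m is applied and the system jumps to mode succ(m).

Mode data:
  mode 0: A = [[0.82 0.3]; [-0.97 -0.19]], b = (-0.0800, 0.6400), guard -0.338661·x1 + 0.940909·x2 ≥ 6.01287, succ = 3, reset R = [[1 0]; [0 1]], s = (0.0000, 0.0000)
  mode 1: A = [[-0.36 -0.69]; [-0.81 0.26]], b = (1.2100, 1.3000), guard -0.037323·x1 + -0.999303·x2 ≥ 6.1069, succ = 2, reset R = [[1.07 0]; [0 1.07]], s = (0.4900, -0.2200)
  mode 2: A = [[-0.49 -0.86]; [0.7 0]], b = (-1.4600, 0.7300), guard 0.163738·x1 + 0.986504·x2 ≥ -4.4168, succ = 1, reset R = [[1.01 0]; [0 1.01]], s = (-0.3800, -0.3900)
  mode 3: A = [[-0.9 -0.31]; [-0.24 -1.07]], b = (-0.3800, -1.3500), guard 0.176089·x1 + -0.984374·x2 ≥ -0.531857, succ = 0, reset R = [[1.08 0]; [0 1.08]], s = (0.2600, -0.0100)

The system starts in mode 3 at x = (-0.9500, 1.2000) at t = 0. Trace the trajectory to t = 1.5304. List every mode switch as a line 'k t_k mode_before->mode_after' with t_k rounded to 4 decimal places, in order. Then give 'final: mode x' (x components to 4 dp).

1 0.4181 3->0
final: 0 -1.2638 1.9201

Mode 3: guard c·x = -0.5319 hit at Δt = 0.4181 (t = 0.4181), x⁻ = (-0.8642, 0.3857) → reset → x⁺ = (-0.6733, 0.4066), jump to mode 0
Mode 0: flow for 1.1123 to horizon, guard not reached → x = (-1.2638, 1.9201)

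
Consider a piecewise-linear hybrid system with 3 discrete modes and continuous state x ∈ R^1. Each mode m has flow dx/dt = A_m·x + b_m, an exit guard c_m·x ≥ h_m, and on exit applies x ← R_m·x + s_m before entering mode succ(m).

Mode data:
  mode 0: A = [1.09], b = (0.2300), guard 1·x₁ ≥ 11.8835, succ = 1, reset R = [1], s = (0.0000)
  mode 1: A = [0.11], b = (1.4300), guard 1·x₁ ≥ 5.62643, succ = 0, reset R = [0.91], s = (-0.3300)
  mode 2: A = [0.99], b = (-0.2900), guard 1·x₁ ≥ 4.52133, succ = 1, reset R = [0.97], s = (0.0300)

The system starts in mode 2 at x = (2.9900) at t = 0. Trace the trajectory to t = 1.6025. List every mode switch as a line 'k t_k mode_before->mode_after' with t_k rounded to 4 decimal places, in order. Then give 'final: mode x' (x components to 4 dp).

1 0.4542 2->1
2 1.0652 1->0
final: 0 8.7718

Mode 2: guard c·x = 4.5213 hit at Δt = 0.4542 (t = 0.4542), x⁻ = (4.5213) → reset → x⁺ = (4.4157), jump to mode 1
Mode 1: guard c·x = 5.6264 hit at Δt = 0.6110 (t = 1.0652), x⁻ = (5.6264) → reset → x⁺ = (4.7901), jump to mode 0
Mode 0: flow for 0.5373 to horizon, guard not reached → x = (8.7718)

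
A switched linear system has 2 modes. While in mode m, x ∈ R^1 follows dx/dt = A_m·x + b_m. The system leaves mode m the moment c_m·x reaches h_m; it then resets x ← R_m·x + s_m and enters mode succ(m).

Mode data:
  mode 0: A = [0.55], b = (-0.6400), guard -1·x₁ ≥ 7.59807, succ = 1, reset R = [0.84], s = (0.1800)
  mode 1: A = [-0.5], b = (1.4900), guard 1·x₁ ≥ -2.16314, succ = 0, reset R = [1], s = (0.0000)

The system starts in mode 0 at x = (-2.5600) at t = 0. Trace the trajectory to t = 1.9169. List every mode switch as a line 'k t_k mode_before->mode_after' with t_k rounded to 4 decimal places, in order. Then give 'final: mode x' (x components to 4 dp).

1 1.5558 0->1
final: 1 -4.6856

Mode 0: guard c·x = 7.5981 hit at Δt = 1.5558 (t = 1.5558), x⁻ = (-7.5981) → reset → x⁺ = (-6.2024), jump to mode 1
Mode 1: flow for 0.3611 to horizon, guard not reached → x = (-4.6856)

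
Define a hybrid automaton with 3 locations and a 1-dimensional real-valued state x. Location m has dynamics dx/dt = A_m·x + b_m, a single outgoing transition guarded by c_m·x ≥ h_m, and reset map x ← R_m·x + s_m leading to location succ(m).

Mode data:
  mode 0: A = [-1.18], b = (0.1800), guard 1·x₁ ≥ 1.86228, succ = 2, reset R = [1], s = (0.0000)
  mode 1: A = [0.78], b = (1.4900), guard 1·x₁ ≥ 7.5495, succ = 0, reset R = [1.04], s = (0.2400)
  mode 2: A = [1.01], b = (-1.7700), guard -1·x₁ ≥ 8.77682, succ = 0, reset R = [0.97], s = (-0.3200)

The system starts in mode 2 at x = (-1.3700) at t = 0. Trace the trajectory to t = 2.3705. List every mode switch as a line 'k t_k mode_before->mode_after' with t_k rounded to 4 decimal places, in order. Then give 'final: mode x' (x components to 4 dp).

1 1.2035 2->0
final: 0 -2.1148

Mode 2: guard c·x = 8.7768 hit at Δt = 1.2035 (t = 1.2035), x⁻ = (-8.7768) → reset → x⁺ = (-8.8335), jump to mode 0
Mode 0: flow for 1.1670 to horizon, guard not reached → x = (-2.1148)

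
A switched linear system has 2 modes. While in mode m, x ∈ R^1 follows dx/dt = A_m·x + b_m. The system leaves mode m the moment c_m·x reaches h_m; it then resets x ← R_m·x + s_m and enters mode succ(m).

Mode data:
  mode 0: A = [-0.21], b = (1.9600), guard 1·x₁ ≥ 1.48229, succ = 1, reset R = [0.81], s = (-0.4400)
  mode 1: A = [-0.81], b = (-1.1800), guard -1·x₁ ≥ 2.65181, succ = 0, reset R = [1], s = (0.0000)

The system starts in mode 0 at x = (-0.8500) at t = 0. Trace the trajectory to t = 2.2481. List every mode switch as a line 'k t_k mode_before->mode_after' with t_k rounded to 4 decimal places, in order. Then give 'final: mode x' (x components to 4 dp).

Mode 0: guard c·x = 1.4823 hit at Δt = 1.2386 (t = 1.2386), x⁻ = (1.4823) → reset → x⁺ = (0.7607), jump to mode 1
Mode 1: flow for 1.0095 to horizon, guard not reached → x = (-0.4779)

1 1.2386 0->1
final: 1 -0.4779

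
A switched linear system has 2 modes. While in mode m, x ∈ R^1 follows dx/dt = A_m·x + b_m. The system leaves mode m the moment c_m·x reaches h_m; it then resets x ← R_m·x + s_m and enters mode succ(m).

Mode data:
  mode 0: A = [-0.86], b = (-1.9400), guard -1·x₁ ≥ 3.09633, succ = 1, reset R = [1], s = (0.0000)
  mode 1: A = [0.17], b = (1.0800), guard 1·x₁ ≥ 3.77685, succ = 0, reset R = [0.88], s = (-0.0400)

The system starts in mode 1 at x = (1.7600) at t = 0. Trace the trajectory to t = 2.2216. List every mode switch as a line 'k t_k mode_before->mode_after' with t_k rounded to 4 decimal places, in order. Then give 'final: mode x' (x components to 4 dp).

1 1.3060 1->0
final: 0 0.2647

Mode 1: guard c·x = 3.7769 hit at Δt = 1.3060 (t = 1.3060), x⁻ = (3.7768) → reset → x⁺ = (3.2836), jump to mode 0
Mode 0: flow for 0.9156 to horizon, guard not reached → x = (0.2647)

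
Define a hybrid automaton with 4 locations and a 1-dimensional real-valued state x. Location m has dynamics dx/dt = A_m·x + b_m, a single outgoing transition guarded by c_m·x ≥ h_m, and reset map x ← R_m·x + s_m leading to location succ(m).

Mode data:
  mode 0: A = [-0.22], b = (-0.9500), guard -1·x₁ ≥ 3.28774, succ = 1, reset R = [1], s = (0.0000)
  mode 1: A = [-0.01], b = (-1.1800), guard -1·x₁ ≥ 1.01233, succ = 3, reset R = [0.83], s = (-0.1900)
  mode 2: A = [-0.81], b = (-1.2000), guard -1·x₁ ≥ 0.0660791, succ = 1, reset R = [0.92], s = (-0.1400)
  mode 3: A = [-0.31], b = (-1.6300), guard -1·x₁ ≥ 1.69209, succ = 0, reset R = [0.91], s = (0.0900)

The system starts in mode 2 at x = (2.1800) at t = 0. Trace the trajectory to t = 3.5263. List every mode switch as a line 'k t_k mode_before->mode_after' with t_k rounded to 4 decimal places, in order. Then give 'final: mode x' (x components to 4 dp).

1 1.1734 2->1
2 1.8647 1->3
3 2.4139 3->0
final: 0 -2.0725

Mode 2: guard c·x = 0.0661 hit at Δt = 1.1734 (t = 1.1734), x⁻ = (-0.0661) → reset → x⁺ = (-0.2008), jump to mode 1
Mode 1: guard c·x = 1.0123 hit at Δt = 0.6913 (t = 1.8647), x⁻ = (-1.0123) → reset → x⁺ = (-1.0302), jump to mode 3
Mode 3: guard c·x = 1.6921 hit at Δt = 0.5492 (t = 2.4139), x⁻ = (-1.6921) → reset → x⁺ = (-1.4498), jump to mode 0
Mode 0: flow for 1.1124 to horizon, guard not reached → x = (-2.0725)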